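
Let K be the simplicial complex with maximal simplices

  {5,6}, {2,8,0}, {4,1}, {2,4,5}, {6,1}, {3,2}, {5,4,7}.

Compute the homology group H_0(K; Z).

Take the total order 0 < 1 < 2 < 3 < 4 < 5 < 6 < 7 < 8 on the vertex set. Then K (dimension 2) consists of the simplices:

  0-simplices (9): [0], [1], [2], [3], [4], [5], [6], [7], [8]
  1-simplices (12): [0,2], [0,8], [1,4], [1,6], [2,3], [2,4], [2,5], [2,8], [4,5], [4,7], [5,6], [5,7]
  2-simplices (3): [0,2,8], [2,4,5], [4,5,7]

so the chain groups are C_0 ≅ Z^9, C_1 ≅ Z^12, C_2 ≅ Z^3.

∂_1: C_1 → C_0 sends each edge [p,q] (with p < q) to q − p.
As a 9×12 matrix over Z this has rank 8, with invariant factors (1,1,1,1,1,1,1,1).

Boundary ∂_2: C_2 → C_1 maps a triangle to the signed sum of its edges. For instance
  ∂[4,5,7] = [5,7] − [4,7] + [4,5],
  ∂[2,4,5] = [4,5] − [2,5] + [2,4].
As a 12×3 matrix over Z this has rank 3, with invariant factors (1,1,1).

Reading off H_k = ker ∂_k / im ∂_{k+1}:

  H_0: rank C_0 − rank ∂_1 = 9 − 8 = 1, and the invariant factors of ∂_1 are all 1, so H_0 ≅ Z.

H_0 = Z.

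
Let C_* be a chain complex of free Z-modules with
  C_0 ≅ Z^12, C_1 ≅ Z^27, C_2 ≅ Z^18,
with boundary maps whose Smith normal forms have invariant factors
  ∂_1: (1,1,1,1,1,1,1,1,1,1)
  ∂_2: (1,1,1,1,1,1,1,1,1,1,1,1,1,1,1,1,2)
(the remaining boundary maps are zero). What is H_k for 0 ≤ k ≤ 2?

H_0: b_0 = 12 − 0 − 10 = 2; torsion from ∂_1 factors > 1: none. So H_0 = Z^2.
H_1: b_1 = 27 − 10 − 17 = 0; torsion from ∂_2 factors > 1: [2]. So H_1 = Z/2.
H_2: b_2 = 18 − 17 − 0 = 1; torsion from ∂_3 factors > 1: none. So H_2 = Z.

H_0 = Z^2,  H_1 = Z/2,  H_2 = Z.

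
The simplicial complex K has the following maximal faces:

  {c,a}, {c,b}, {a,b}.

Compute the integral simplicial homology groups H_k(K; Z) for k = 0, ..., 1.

We work with the vertex ordering a < b < c. The simplices of K, each written with vertices in increasing order, are:

  0-simplices (3): a, b, c
  1-simplices (3): ab, ac, bc

so the chain groups are C_0 ≅ Z^3, C_1 ≅ Z^3.

The boundary map ∂_1: C_1 → C_0 sends each edge [p,q] (with p < q) to q − p. For instance
  ∂ab = b − a.
The resulting 3×3 matrix has rank 2, and its Smith normal form has invariant factors (1,1).

From H_k ≅ ker(∂_k) / im(∂_{k+1}) we obtain:

  H_0: rank C_0 − rank ∂_1 = 3 − 2 = 1, and the invariant factors of ∂_1 are all 1, so H_0 = Z.
  H_1: rank ker ∂_1 − rank ∂_2 = (3 − 2) − 0 = 1, and there is no ∂_2, so H_1 = Z.

As a check, the Euler characteristic is 3 − 3 = 0, which agrees with 1 − 1 = 0.

H_0 ≅ Z,  H_1 ≅ Z.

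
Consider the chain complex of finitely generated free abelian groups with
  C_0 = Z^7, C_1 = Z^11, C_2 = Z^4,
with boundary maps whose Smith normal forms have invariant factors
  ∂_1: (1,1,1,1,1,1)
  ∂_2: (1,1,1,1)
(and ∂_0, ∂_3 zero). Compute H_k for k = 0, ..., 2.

H_0 = Z,  H_1 = Z,  H_2 = 0.

H_0: b_0 = 7 − 0 − 6 = 1; torsion from ∂_1 factors > 1: none. So H_0 = Z.
H_1: b_1 = 11 − 6 − 4 = 1; torsion from ∂_2 factors > 1: none. So H_1 = Z.
H_2: b_2 = 4 − 4 − 0 = 0; torsion from ∂_3 factors > 1: none. So H_2 = 0.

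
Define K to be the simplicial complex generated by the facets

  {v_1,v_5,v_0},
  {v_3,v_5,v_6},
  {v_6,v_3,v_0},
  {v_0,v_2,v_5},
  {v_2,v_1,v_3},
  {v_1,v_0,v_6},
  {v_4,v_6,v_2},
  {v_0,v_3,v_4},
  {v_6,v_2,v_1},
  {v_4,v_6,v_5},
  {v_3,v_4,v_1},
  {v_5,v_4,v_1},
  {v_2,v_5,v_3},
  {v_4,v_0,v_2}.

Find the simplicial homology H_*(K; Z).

Order the vertices as v_0 < v_1 < v_2 < v_3 < v_4 < v_5 < v_6. Listing each simplex with vertices in this order, K has dimension 2 with simplices:

  0-simplices (7): [v_0], [v_1], [v_2], [v_3], [v_4], [v_5], [v_6]
  1-simplices (21): (21 of them)
  2-simplices (14): (14 of them)

Hence C_0 ≅ Z^7, C_1 ≅ Z^21, C_2 ≅ Z^14.

The boundary map ∂_1: C_1 → C_0 sends each edge [p,q] (with p < q) to q − p. For instance
  ∂[v_3,v_5] = [v_5] − [v_3].
The 7×21 boundary matrix has rank 6 and Smith normal form diag(1,1,1,1,1,1).

The boundary map ∂_2: C_2 → C_1 maps a triangle to the signed sum of its edges. For instance
  ∂[v_1,v_2,v_6] = [v_2,v_6] − [v_1,v_6] + [v_1,v_2],
  ∂[v_1,v_2,v_3] = [v_2,v_3] − [v_1,v_3] + [v_1,v_2].
As a 21×14 matrix over Z this has rank 13, with invariant factors (1,1,1,1,1,1,1,1,1,1,1,1,1).

Computing H_k = (kernel of ∂_k) / (image of ∂_{k+1}):

  H_0: rank C_0 − rank ∂_1 = 7 − 6 = 1, and the invariant factors of ∂_1 are all 1, so H_0 ≅ Z.
  H_1: rank ker ∂_1 − rank ∂_2 = (21 − 6) − 13 = 2, and the invariant factors of ∂_2 are all 1, so H_1 ≅ Z^2.
  H_2: rank ker ∂_2 − rank ∂_3 = (14 − 13) − 0 = 1, and there is no ∂_3, so H_2 ≅ Z.

As a check, the Euler characteristic is 7 − 21 + 14 = 0, which agrees with 1 − 2 + 1 = 0.
(K is a triangulation of the torus T^2.)

H_0 ≅ Z,  H_1 ≅ Z^2,  H_2 ≅ Z.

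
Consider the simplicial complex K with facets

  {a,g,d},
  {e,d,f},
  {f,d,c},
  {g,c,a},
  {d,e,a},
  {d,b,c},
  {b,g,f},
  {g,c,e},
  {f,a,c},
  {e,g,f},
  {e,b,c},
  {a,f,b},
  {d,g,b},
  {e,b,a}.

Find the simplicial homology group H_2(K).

H_2 ≅ Z.

We work with the vertex ordering a < b < c < d < e < f < g. The simplices of K, each written with vertices in increasing order, are:

  0-simplices (7): a, b, c, d, e, f, g
  1-simplices (21): ab, ac, ad, ae, af, ag, bc, bd, be, bf, bg, cd, ce, cf, cg, de, df, dg, ef, eg, fg
  2-simplices (14): abe, abf, acf, acg, ade, adg, bcd, bce, bdg, bfg, cdf, ceg, def, efg

giving chain groups C_0 ≅ Z^7, C_1 ≅ Z^21, C_2 ≅ Z^14.

Boundary ∂_1: C_1 → C_0 maps an edge to its endpoints' difference, ∂[p,q] = q − p. For instance
  ∂ab = b − a.
This gives a 7×21 integer matrix of rank 6; reducing to Smith normal form yields diagonal entries (1,1,1,1,1,1).

∂_2: C_2 → C_1 sends each 2-simplex [p,q,r] to [q,r] − [p,r] + [p,q]. For instance
  ∂ceg = eg − cg + ce,
  ∂efg = fg − eg + ef.
The 21×14 boundary matrix has rank 13 and Smith normal form diag(1,1,1,1,1,1,1,1,1,1,1,1,1).

Reading off H_k = ker ∂_k / im ∂_{k+1}:

  H_2: rank ker ∂_2 − rank ∂_3 = (14 − 13) − 0 = 1, and there is no ∂_3, so H_2 = Z.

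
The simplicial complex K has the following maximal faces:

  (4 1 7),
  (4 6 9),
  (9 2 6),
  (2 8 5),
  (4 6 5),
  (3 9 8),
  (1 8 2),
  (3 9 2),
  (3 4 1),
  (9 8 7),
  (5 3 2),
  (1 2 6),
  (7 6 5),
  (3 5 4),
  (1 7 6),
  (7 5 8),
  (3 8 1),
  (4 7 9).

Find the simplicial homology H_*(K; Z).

Fix the vertex order 1 < 2 < 3 < 4 < 5 < 6 < 7 < 8 < 9 and write every simplex with vertices in increasing order. Then dim K = 2 and the simplices of K are:

  0-simplices (9): [1], [2], [3], [4], [5], [6], [7], [8], [9]
  1-simplices (27): (27 of them)
  2-simplices (18): [1,2,6], [1,2,8], [1,3,4], [1,3,8], [1,4,7], [1,6,7], [2,3,5], [2,3,9], [2,5,8], [2,6,9], [3,4,5], [3,8,9], [4,5,6], [4,6,9], [4,7,9], [5,6,7], [5,7,8], [7,8,9]

giving chain groups C_0 ≅ Z^9, C_1 ≅ Z^27, C_2 ≅ Z^18.

∂_1: C_1 → C_0 maps an edge to its endpoints' difference, ∂[p,q] = q − p.
The 9×27 boundary matrix has rank 8 and Smith normal form diag(1,1,1,1,1,1,1,1).

The boundary map ∂_2: C_2 → C_1 maps a triangle to the signed sum of its edges. For instance
  ∂[2,6,9] = [6,9] − [2,9] + [2,6],
  ∂[5,6,7] = [6,7] − [5,7] + [5,6].
This gives a 27×18 integer matrix of rank 18; reducing to Smith normal form yields diagonal entries (1,1,1,1,1,1,1,1,1,1,1,1,1,1,1,1,1,2).

From H_k ≅ ker(∂_k) / im(∂_{k+1}) we obtain:

  H_0: rank C_0 − rank ∂_1 = 9 − 8 = 1, and the invariant factors of ∂_1 are all 1, so H_0 ≅ Z.
  H_1: rank ker ∂_1 − rank ∂_2 = (27 − 8) − 18 = 1, and ∂_2 has invariant factor 2 > 1, so H_1 ≅ Z ⊕ Z_2.
  H_2: rank ker ∂_2 − rank ∂_3 = (18 − 18) − 0 = 0, and there is no ∂_3, so H_2 ≅ 0.

H_0 = Z,  H_1 = Z ⊕ Z_2,  H_2 = 0.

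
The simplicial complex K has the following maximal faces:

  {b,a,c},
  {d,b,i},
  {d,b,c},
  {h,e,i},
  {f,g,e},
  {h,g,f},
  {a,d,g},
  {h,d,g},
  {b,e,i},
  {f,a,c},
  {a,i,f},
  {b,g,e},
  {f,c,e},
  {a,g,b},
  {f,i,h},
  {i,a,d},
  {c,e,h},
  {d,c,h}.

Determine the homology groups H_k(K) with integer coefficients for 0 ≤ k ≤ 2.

Order the vertices as a < b < c < d < e < f < g < h < i. Listing each simplex with vertices in this order, K has dimension 2 with simplices:

  0-simplices (9): a, b, c, d, e, f, g, h, i
  1-simplices (27): ab, ac, ad, af, ag, ai, bc, bd, be, bg, bi, cd, ce, cf, ch, dg, dh, di, ef, eg, eh, ei, fg, fh, fi, gh, hi
  2-simplices (18): abc, abg, acf, adg, adi, afi, bcd, bdi, beg, bei, cdh, cef, ceh, dgh, efg, ehi, fgh, fhi

so the chain groups are C_0 ≅ Z^9, C_1 ≅ Z^27, C_2 ≅ Z^18.

The boundary map ∂_1: C_1 → C_0 sends each edge [p,q] (with p < q) to q − p. For instance
  ∂hi = i − h.
The resulting 9×27 matrix has rank 8, and its Smith normal form has invariant factors (1,1,1,1,1,1,1,1).

The boundary map ∂_2: C_2 → C_1 sends each 2-simplex [p,q,r] to [q,r] − [p,r] + [p,q]. For instance
  ∂abc = bc − ac + ab,
  ∂adi = di − ai + ad.
This gives a 27×18 integer matrix of rank 18; reducing to Smith normal form yields diagonal entries (1,1,1,1,1,1,1,1,1,1,1,1,1,1,1,1,1,2).

Computing H_k = (kernel of ∂_k) / (image of ∂_{k+1}):

  H_0: rank C_0 − rank ∂_1 = 9 − 8 = 1, and the invariant factors of ∂_1 are all 1, so H_0 ≅ Z.
  H_1: rank ker ∂_1 − rank ∂_2 = (27 − 8) − 18 = 1, and ∂_2 has invariant factor 2 > 1, so H_1 ≅ Z × Z/2.
  H_2: rank ker ∂_2 − rank ∂_3 = (18 − 18) − 0 = 0, and there is no ∂_3, so H_2 ≅ 0.

H_0 = Z,  H_1 = Z × Z/2,  H_2 = 0.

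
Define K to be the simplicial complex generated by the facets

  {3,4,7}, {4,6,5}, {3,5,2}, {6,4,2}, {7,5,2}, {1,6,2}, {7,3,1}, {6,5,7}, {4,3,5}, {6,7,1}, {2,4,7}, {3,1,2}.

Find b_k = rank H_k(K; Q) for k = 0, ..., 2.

b_0 = 1, b_1 = 0, b_2 = 0.

Fix the vertex order 1 < 2 < 3 < 4 < 5 < 6 < 7 and write every simplex with vertices in increasing order. Then dim K = 2 and the simplices of K are:

  0-simplices (7): [1], [2], [3], [4], [5], [6], [7]
  1-simplices (18): [1,2], [1,3], [1,6], [1,7], [2,3], [2,4], [2,5], [2,6], [2,7], [3,4], [3,5], [3,7], [4,5], [4,6], [4,7], [5,6], [5,7], [6,7]
  2-simplices (12): [1,2,3], [1,2,6], [1,3,7], [1,6,7], [2,3,5], [2,4,6], [2,4,7], [2,5,7], [3,4,5], [3,4,7], [4,5,6], [5,6,7]

giving chain groups C_0 ≅ Z^7, C_1 ≅ Z^18, C_2 ≅ Z^12.

The boundary map ∂_1: C_1 → C_0 is given by ∂[p,q] = [q] − [p]. For instance
  ∂[2,6] = [6] − [2].
The 7×18 boundary matrix has rank 6 and Smith normal form diag(1,1,1,1,1,1).

Boundary ∂_2: C_2 → C_1 sends each 2-simplex [p,q,r] to [q,r] − [p,r] + [p,q]. For instance
  ∂[3,4,5] = [4,5] − [3,5] + [3,4],
  ∂[2,3,5] = [3,5] − [2,5] + [2,3].
As a 18×12 matrix over Z this has rank 12, with invariant factors (1,1,1,1,1,1,1,1,1,1,1,2).

Reading off H_k = ker ∂_k / im ∂_{k+1}:

  H_0: rank C_0 − rank ∂_1 = 7 − 6 = 1, and the invariant factors of ∂_1 are all 1, so H_0 ≅ Z.
  H_1: rank ker ∂_1 − rank ∂_2 = (18 − 6) − 12 = 0, and ∂_2 has invariant factor 2 > 1, so H_1 ≅ Z/2.
  H_2: rank ker ∂_2 − rank ∂_3 = (12 − 12) − 0 = 0, and there is no ∂_3, so H_2 ≅ 0.

(K is a triangulation of the real projective plane RP^2.)

Hence the Betti numbers are b_0 = 1, b_1 = 0, b_2 = 0.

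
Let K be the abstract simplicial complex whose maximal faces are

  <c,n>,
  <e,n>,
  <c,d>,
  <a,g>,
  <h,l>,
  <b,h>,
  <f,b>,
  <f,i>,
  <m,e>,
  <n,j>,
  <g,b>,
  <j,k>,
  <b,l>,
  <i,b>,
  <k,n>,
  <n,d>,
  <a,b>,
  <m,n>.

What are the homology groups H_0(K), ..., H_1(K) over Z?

Order the vertices as a < b < c < d < e < f < g < h < i < j < k < l < m < n. Listing each simplex with vertices in this order, K has dimension 1 with simplices:

  0-simplices (14): a, b, c, d, e, f, g, h, i, j, k, l, m, n
  1-simplices (18): ab, ag, bf, bg, bh, bi, bl, cd, cn, dn, em, en, fi, hl, jk, jn, kn, mn

so the chain groups are C_0 ≅ Z^14, C_1 ≅ Z^18.

The boundary map ∂_1: C_1 → C_0 sends each edge [p,q] (with p < q) to q − p.
As a 14×18 matrix over Z this has rank 12, with invariant factors (1,1,1,1,1,1,1,1,1,1,1,1).

Now H_k = ker ∂_k / im ∂_{k+1}, so:

  H_0: rank C_0 − rank ∂_1 = 14 − 12 = 2, and the invariant factors of ∂_1 are all 1, so H_0 ≅ Z^2.
  H_1: rank ker ∂_1 − rank ∂_2 = (18 − 12) − 0 = 6, and there is no ∂_2, so H_1 ≅ Z^6.

As a check, the Euler characteristic is 14 − 18 = -4, which agrees with 2 − 6 = -4.

H_0 = Z^2,  H_1 = Z^6.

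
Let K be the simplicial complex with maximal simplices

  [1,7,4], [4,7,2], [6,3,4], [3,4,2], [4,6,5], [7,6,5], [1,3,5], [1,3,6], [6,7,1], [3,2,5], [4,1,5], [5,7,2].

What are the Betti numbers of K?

Order the vertices as 1 < 2 < 3 < 4 < 5 < 6 < 7. Listing each simplex with vertices in this order, K has dimension 2 with simplices:

  0-simplices (7): [1], [2], [3], [4], [5], [6], [7]
  1-simplices (18): [1,3], [1,4], [1,5], [1,6], [1,7], [2,3], [2,4], [2,5], [2,7], [3,4], [3,5], [3,6], [4,5], [4,6], [4,7], [5,6], [5,7], [6,7]
  2-simplices (12): [1,3,5], [1,3,6], [1,4,5], [1,4,7], [1,6,7], [2,3,4], [2,3,5], [2,4,7], [2,5,7], [3,4,6], [4,5,6], [5,6,7]

Hence C_0 ≅ Z^7, C_1 ≅ Z^18, C_2 ≅ Z^12.

Boundary ∂_1: C_1 → C_0 maps an edge to its endpoints' difference, ∂[p,q] = q − p.
As a 7×18 matrix over Z this has rank 6, with invariant factors (1,1,1,1,1,1).

∂_2: C_2 → C_1 maps a triangle to the signed sum of its edges. For instance
  ∂[1,4,7] = [4,7] − [1,7] + [1,4],
  ∂[1,4,5] = [4,5] − [1,5] + [1,4].
This gives a 18×12 integer matrix of rank 12; reducing to Smith normal form yields diagonal entries (1,1,1,1,1,1,1,1,1,1,1,2).

Now H_k = ker ∂_k / im ∂_{k+1}, so:

  H_0: rank C_0 − rank ∂_1 = 7 − 6 = 1, and the invariant factors of ∂_1 are all 1, so H_0 ≅ Z.
  H_1: rank ker ∂_1 − rank ∂_2 = (18 − 6) − 12 = 0, and ∂_2 has invariant factor 2 > 1, so H_1 ≅ Z/2.
  H_2: rank ker ∂_2 − rank ∂_3 = (12 − 12) − 0 = 0, and there is no ∂_3, so H_2 ≅ 0.

(K is a triangulation of the real projective plane RP^2.)

Hence the Betti numbers are b_0 = 1, b_1 = 0, b_2 = 0.

b_0 = 1, b_1 = 0, b_2 = 0.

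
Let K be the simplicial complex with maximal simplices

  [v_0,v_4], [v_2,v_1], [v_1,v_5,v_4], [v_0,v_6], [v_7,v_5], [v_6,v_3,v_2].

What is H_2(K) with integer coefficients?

Fix the vertex order v_0 < v_1 < v_2 < v_3 < v_4 < v_5 < v_6 < v_7 and write every simplex with vertices in increasing order. Then dim K = 2 and the simplices of K are:

  0-simplices (8): [v_0], [v_1], [v_2], [v_3], [v_4], [v_5], [v_6], [v_7]
  1-simplices (10): [v_0,v_4], [v_0,v_6], [v_1,v_2], [v_1,v_4], [v_1,v_5], [v_2,v_3], [v_2,v_6], [v_3,v_6], [v_4,v_5], [v_5,v_7]
  2-simplices (2): [v_1,v_4,v_5], [v_2,v_3,v_6]

giving chain groups C_0 ≅ Z^8, C_1 ≅ Z^10, C_2 ≅ Z^2.

Boundary ∂_1: C_1 → C_0 is given by ∂[p,q] = [q] − [p].
This gives a 8×10 integer matrix of rank 7; reducing to Smith normal form yields diagonal entries (1,1,1,1,1,1,1).

Boundary ∂_2: C_2 → C_1 maps a triangle to the signed sum of its edges. For instance
  ∂[v_2,v_3,v_6] = [v_3,v_6] − [v_2,v_6] + [v_2,v_3],
  ∂[v_1,v_4,v_5] = [v_4,v_5] − [v_1,v_5] + [v_1,v_4].
The resulting 10×2 matrix has rank 2, and its Smith normal form has invariant factors (1,1).

Now H_k = ker ∂_k / im ∂_{k+1}, so:

  H_2: rank ker ∂_2 − rank ∂_3 = (2 − 2) − 0 = 0, and there is no ∂_3, so H_2 = 0.

H_2 ≅ 0.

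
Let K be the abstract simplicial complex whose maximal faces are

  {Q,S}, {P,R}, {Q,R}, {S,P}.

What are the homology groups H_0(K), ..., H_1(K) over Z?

H_0 = Z,  H_1 = Z.

Order the vertices as P < Q < R < S. Listing each simplex with vertices in this order, K has dimension 1 with simplices:

  0-simplices (4): P, Q, R, S
  1-simplices (4): PR, PS, QR, QS

so the chain groups are C_0 ≅ Z^4, C_1 ≅ Z^4.

Boundary ∂_1: C_1 → C_0 is given by ∂[p,q] = [q] − [p]. For instance
  ∂QR = R − Q.
This gives a 4×4 integer matrix of rank 3; reducing to Smith normal form yields diagonal entries (1,1,1).

Computing H_k = (kernel of ∂_k) / (image of ∂_{k+1}):

  H_0: rank C_0 − rank ∂_1 = 4 − 3 = 1, and the invariant factors of ∂_1 are all 1, so H_0 = Z.
  H_1: rank ker ∂_1 − rank ∂_2 = (4 − 3) − 0 = 1, and there is no ∂_2, so H_1 = Z.

(K is a triangulation of the circle S^1.)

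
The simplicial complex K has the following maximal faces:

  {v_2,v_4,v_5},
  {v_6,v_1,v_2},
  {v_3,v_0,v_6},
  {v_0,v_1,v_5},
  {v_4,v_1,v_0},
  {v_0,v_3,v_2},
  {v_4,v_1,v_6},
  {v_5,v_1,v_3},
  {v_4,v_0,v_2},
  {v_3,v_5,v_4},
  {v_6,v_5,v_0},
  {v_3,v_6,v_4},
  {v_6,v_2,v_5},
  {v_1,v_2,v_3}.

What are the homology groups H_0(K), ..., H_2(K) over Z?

We work with the vertex ordering v_0 < v_1 < v_2 < v_3 < v_4 < v_5 < v_6. The simplices of K, each written with vertices in increasing order, are:

  0-simplices (7): [v_0], [v_1], [v_2], [v_3], [v_4], [v_5], [v_6]
  1-simplices (21): (21 of them)
  2-simplices (14): (14 of them)

giving chain groups C_0 ≅ Z^7, C_1 ≅ Z^21, C_2 ≅ Z^14.

The boundary map ∂_1: C_1 → C_0 is given by ∂[p,q] = [q] − [p]. For instance
  ∂[v_2,v_4] = [v_4] − [v_2].
As a 7×21 matrix over Z this has rank 6, with invariant factors (1,1,1,1,1,1).

∂_2: C_2 → C_1 sends each 2-simplex [p,q,r] to [q,r] − [p,r] + [p,q]. For instance
  ∂[v_3,v_4,v_6] = [v_4,v_6] − [v_3,v_6] + [v_3,v_4],
  ∂[v_0,v_2,v_4] = [v_2,v_4] − [v_0,v_4] + [v_0,v_2].
The 21×14 boundary matrix has rank 13 and Smith normal form diag(1,1,1,1,1,1,1,1,1,1,1,1,1).

Computing H_k = (kernel of ∂_k) / (image of ∂_{k+1}):

  H_0: rank C_0 − rank ∂_1 = 7 − 6 = 1, and the invariant factors of ∂_1 are all 1, so H_0 = Z.
  H_1: rank ker ∂_1 − rank ∂_2 = (21 − 6) − 13 = 2, and the invariant factors of ∂_2 are all 1, so H_1 = Z^2.
  H_2: rank ker ∂_2 − rank ∂_3 = (14 − 13) − 0 = 1, and there is no ∂_3, so H_2 = Z.

As a check, the Euler characteristic is 7 − 21 + 14 = 0, which agrees with 1 − 2 + 1 = 0.

H_0 ≅ Z,  H_1 ≅ Z^2,  H_2 ≅ Z.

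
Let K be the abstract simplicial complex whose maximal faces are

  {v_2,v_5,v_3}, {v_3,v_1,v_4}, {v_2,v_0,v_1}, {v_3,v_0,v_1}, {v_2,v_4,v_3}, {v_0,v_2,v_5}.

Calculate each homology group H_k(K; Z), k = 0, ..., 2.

H_0 = Z,  H_1 = Z,  H_2 = 0.

Fix the vertex order v_0 < v_1 < v_2 < v_3 < v_4 < v_5 and write every simplex with vertices in increasing order. Then dim K = 2 and the simplices of K are:

  0-simplices (6): [v_0], [v_1], [v_2], [v_3], [v_4], [v_5]
  1-simplices (12): [v_0,v_1], [v_0,v_2], [v_0,v_3], [v_0,v_5], [v_1,v_2], [v_1,v_3], [v_1,v_4], [v_2,v_3], [v_2,v_4], [v_2,v_5], [v_3,v_4], [v_3,v_5]
  2-simplices (6): [v_0,v_1,v_2], [v_0,v_1,v_3], [v_0,v_2,v_5], [v_1,v_3,v_4], [v_2,v_3,v_4], [v_2,v_3,v_5]

giving chain groups C_0 ≅ Z^6, C_1 ≅ Z^12, C_2 ≅ Z^6.

The boundary map ∂_1: C_1 → C_0 is given by ∂[p,q] = [q] − [p].
The 6×12 boundary matrix has rank 5 and Smith normal form diag(1,1,1,1,1).

Boundary ∂_2: C_2 → C_1 acts by ∂[p,q,r] = [q,r] − [p,r] + [p,q]. For instance
  ∂[v_0,v_2,v_5] = [v_2,v_5] − [v_0,v_5] + [v_0,v_2],
  ∂[v_1,v_3,v_4] = [v_3,v_4] − [v_1,v_4] + [v_1,v_3].
This gives a 12×6 integer matrix of rank 6; reducing to Smith normal form yields diagonal entries (1,1,1,1,1,1).

Reading off H_k = ker ∂_k / im ∂_{k+1}:

  H_0: rank C_0 − rank ∂_1 = 6 − 5 = 1, and the invariant factors of ∂_1 are all 1, so H_0 ≅ Z.
  H_1: rank ker ∂_1 − rank ∂_2 = (12 − 5) − 6 = 1, and the invariant factors of ∂_2 are all 1, so H_1 ≅ Z.
  H_2: rank ker ∂_2 − rank ∂_3 = (6 − 6) − 0 = 0, and there is no ∂_3, so H_2 ≅ 0.

As a check, the Euler characteristic is 6 − 12 + 6 = 0, which agrees with 1 − 1 + 0 = 0.
(K is a triangulation of the cylinder S^1 x I.)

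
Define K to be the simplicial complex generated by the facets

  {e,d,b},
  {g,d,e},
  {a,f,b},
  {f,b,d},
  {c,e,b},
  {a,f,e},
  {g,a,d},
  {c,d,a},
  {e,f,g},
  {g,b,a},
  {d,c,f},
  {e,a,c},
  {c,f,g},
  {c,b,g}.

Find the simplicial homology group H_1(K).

Take the total order a < b < c < d < e < f < g on the vertex set. Then K (dimension 2) consists of the simplices:

  0-simplices (7): a, b, c, d, e, f, g
  1-simplices (21): ab, ac, ad, ae, af, ag, bc, bd, be, bf, bg, cd, ce, cf, cg, de, df, dg, ef, eg, fg
  2-simplices (14): abf, abg, acd, ace, adg, aef, bce, bcg, bde, bdf, cdf, cfg, deg, efg

Hence C_0 ≅ Z^7, C_1 ≅ Z^21, C_2 ≅ Z^14.

The boundary map ∂_1: C_1 → C_0 sends each edge [p,q] (with p < q) to q − p. For instance
  ∂ac = c − a.
This gives a 7×21 integer matrix of rank 6; reducing to Smith normal form yields diagonal entries (1,1,1,1,1,1).

Boundary ∂_2: C_2 → C_1 sends each 2-simplex [p,q,r] to [q,r] − [p,r] + [p,q]. For instance
  ∂deg = eg − dg + de,
  ∂cfg = fg − cg + cf.
As a 21×14 matrix over Z this has rank 13, with invariant factors (1,1,1,1,1,1,1,1,1,1,1,1,1).

Now H_k = ker ∂_k / im ∂_{k+1}, so:

  H_1: rank ker ∂_1 − rank ∂_2 = (21 − 6) − 13 = 2, and the invariant factors of ∂_2 are all 1, so H_1 ≅ Z^2.

(K is a triangulation of the torus T^2.)

H_1 = Z^2.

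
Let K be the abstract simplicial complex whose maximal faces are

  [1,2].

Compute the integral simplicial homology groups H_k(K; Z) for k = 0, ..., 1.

Fix the vertex order 1 < 2 and write every simplex with vertices in increasing order. Then dim K = 1 and the simplices of K are:

  0-simplices (2): [1], [2]
  1-simplices (1): [1,2]

giving chain groups C_0 ≅ Z^2, C_1 ≅ Z^1.

The boundary map ∂_1: C_1 → C_0 maps an edge to its endpoints' difference, ∂[p,q] = q − p. For instance
  ∂[1,2] = [2] − [1].
The resulting 2×1 matrix has rank 1, and its Smith normal form has invariant factors (1).

From H_k ≅ ker(∂_k) / im(∂_{k+1}) we obtain:

  H_0: rank C_0 − rank ∂_1 = 2 − 1 = 1, and the invariant factors of ∂_1 are all 1, so H_0 ≅ Z.
  H_1: rank ker ∂_1 − rank ∂_2 = (1 − 1) − 0 = 0, and there is no ∂_2, so H_1 ≅ 0.

H_0 = Z,  H_1 = 0.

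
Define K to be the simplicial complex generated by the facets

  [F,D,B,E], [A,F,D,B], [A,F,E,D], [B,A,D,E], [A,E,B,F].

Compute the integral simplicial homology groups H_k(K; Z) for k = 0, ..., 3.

H_0 = Z,  H_1 = 0,  H_2 = 0,  H_3 = Z.

K has 5 vertices, 10 edges, 10 triangles, 5 3-simplices.
rank ∂_0 = 0, rank ∂_1 = 4 ⇒ b_0 = 5 − 0 − 4 = 1; all invariant factors of ∂_1 are 1 so no torsion. So H_0 ≅ Z.
rank ∂_1 = 4, rank ∂_2 = 6 ⇒ b_1 = 10 − 4 − 6 = 0; all invariant factors of ∂_2 are 1 so no torsion. So H_1 ≅ 0.
rank ∂_2 = 6, rank ∂_3 = 4 ⇒ b_2 = 10 − 6 − 4 = 0; all invariant factors of ∂_3 are 1 so no torsion. So H_2 ≅ 0.
rank ∂_3 = 4, rank ∂_4 = 0 ⇒ b_3 = 5 − 4 − 0 = 1. So H_3 ≅ Z.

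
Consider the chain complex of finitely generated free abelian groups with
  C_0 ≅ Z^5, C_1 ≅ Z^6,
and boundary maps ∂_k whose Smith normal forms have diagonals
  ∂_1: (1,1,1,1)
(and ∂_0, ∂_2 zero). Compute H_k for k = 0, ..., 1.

H_0: b_0 = 5 − 0 − 4 = 1; torsion from ∂_1 factors > 1: none. So H_0 = Z.
H_1: b_1 = 6 − 4 − 0 = 2; torsion from ∂_2 factors > 1: none. So H_1 = Z^2.

H_0 = Z,  H_1 = Z^2.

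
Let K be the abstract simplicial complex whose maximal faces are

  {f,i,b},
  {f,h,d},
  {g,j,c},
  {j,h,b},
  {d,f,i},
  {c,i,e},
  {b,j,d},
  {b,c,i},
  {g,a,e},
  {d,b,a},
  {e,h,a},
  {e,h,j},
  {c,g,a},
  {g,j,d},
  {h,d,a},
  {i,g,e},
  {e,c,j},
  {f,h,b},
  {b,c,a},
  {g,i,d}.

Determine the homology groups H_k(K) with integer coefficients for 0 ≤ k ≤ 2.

H_0 ≅ Z,  H_1 ≅ Z ⊕ Z/2,  H_2 = 0.

We work with the vertex ordering a < b < c < d < e < f < g < h < i < j. The simplices of K, each written with vertices in increasing order, are:

  0-simplices (10): a, b, c, d, e, f, g, h, i, j
  1-simplices (30): ab, ac, ad, ae, ag, ah, bc, bd, bf, bh, bi, bj, ce, cg, ci, cj, df, dg, dh, di, dj, eg, eh, ei, ej, fh, fi, gi, gj, hj
  2-simplices (20): abc, abd, acg, adh, aeg, aeh, bci, bdj, bfh, bfi, bhj, cei, cej, cgj, dfh, dfi, dgi, dgj, egi, ehj

so the chain groups are C_0 ≅ Z^10, C_1 ≅ Z^30, C_2 ≅ Z^20.

Boundary ∂_1: C_1 → C_0 is given by ∂[p,q] = [q] − [p].
As a 10×30 matrix over Z this has rank 9, with invariant factors (1,1,1,1,1,1,1,1,1).

The boundary map ∂_2: C_2 → C_1 sends each 2-simplex [p,q,r] to [q,r] − [p,r] + [p,q]. For instance
  ∂dfi = fi − di + df,
  ∂dfh = fh − dh + df.
The resulting 30×20 matrix has rank 20, and its Smith normal form has invariant factors (1,1,1,1,1,1,1,1,1,1,1,1,1,1,1,1,1,1,1,2).

Computing H_k = (kernel of ∂_k) / (image of ∂_{k+1}):

  H_0: rank C_0 − rank ∂_1 = 10 − 9 = 1, and the invariant factors of ∂_1 are all 1, so H_0 = Z.
  H_1: rank ker ∂_1 − rank ∂_2 = (30 − 9) − 20 = 1, and ∂_2 has invariant factor 2 > 1, so H_1 = Z ⊕ Z/2.
  H_2: rank ker ∂_2 − rank ∂_3 = (20 − 20) − 0 = 0, and there is no ∂_3, so H_2 = 0.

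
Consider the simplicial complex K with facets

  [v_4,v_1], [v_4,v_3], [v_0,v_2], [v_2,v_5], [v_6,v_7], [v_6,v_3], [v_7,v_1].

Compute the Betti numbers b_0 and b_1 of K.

K has 8 vertices, 7 edges.
rank ∂_0 = 0, rank ∂_1 = 6 ⇒ b_0 = 8 − 0 − 6 = 2; all invariant factors of ∂_1 are 1 so no torsion. So H_0 = Z^2.
rank ∂_1 = 6, rank ∂_2 = 0 ⇒ b_1 = 7 − 6 − 0 = 1. So H_1 = Z.

b_0 = 2, b_1 = 1.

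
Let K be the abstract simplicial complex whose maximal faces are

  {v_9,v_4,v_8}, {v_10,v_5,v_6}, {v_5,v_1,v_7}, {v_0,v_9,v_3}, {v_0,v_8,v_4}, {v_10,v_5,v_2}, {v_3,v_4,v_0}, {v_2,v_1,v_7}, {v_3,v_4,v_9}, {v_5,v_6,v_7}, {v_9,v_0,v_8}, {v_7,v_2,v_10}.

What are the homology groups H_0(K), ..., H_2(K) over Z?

H_0 = Z^2,  H_1 = Z,  H_2 = Z.

Order the vertices as v_0 < v_1 < v_2 < v_3 < v_4 < v_5 < v_6 < v_7 < v_8 < v_9 < v_10. Listing each simplex with vertices in this order, K has dimension 2 with simplices:

  0-simplices (11): [v_0], [v_1], [v_2], [v_3], [v_4], [v_5], [v_6], [v_7], [v_8], [v_9], [v_10]
  1-simplices (21): (21 of them)
  2-simplices (12): (12 of them)

so the chain groups are C_0 ≅ Z^11, C_1 ≅ Z^21, C_2 ≅ Z^12.

∂_1: C_1 → C_0 sends each edge [p,q] (with p < q) to q − p. For instance
  ∂[v_6,v_7] = [v_7] − [v_6].
As a 11×21 matrix over Z this has rank 9, with invariant factors (1,1,1,1,1,1,1,1,1).

∂_2: C_2 → C_1 acts by ∂[p,q,r] = [q,r] − [p,r] + [p,q]. For instance
  ∂[v_5,v_6,v_10] = [v_6,v_10] − [v_5,v_10] + [v_5,v_6],
  ∂[v_2,v_7,v_10] = [v_7,v_10] − [v_2,v_10] + [v_2,v_7].
As a 21×12 matrix over Z this has rank 11, with invariant factors (1,1,1,1,1,1,1,1,1,1,1).

Reading off H_k = ker ∂_k / im ∂_{k+1}:

  H_0: rank C_0 − rank ∂_1 = 11 − 9 = 2, and the invariant factors of ∂_1 are all 1, so H_0 ≅ Z^2.
  H_1: rank ker ∂_1 − rank ∂_2 = (21 − 9) − 11 = 1, and the invariant factors of ∂_2 are all 1, so H_1 ≅ Z.
  H_2: rank ker ∂_2 − rank ∂_3 = (12 − 11) − 0 = 1, and there is no ∂_3, so H_2 ≅ Z.

(K is a triangulation of the disjoint union of the 2-sphere S^2 and the cylinder S^1 x I.)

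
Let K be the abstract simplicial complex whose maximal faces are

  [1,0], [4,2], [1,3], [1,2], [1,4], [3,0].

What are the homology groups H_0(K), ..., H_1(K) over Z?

H_0 ≅ Z,  H_1 ≅ Z^2.

K has 5 vertices, 6 edges.
rank ∂_0 = 0, rank ∂_1 = 4 ⇒ b_0 = 5 − 0 − 4 = 1; all invariant factors of ∂_1 are 1 so no torsion. So H_0 = Z.
rank ∂_1 = 4, rank ∂_2 = 0 ⇒ b_1 = 6 − 4 − 0 = 2. So H_1 = Z^2.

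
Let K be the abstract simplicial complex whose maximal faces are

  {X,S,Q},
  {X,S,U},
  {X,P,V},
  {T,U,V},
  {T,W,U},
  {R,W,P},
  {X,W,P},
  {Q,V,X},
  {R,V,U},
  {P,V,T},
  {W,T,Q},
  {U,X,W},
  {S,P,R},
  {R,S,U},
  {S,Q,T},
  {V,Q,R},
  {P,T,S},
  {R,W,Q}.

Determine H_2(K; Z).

Fix the vertex order P < Q < R < S < T < U < V < W < X and write every simplex with vertices in increasing order. Then dim K = 2 and the simplices of K are:

  0-simplices (9): P, Q, R, S, T, U, V, W, X
  1-simplices (27): PR, PS, PT, PV, PW, PX, QR, QS, QT, QV, QW, QX, RS, RU, RV, RW, ST, SU, SX, TU, TV, TW, UV, UW, UX, VX, WX
  2-simplices (18): PRS, PRW, PST, PTV, PVX, PWX, QRV, QRW, QST, QSX, QTW, QVX, RSU, RUV, SUX, TUV, TUW, UWX

Hence C_0 ≅ Z^9, C_1 ≅ Z^27, C_2 ≅ Z^18.

Boundary ∂_1: C_1 → C_0 maps an edge to its endpoints' difference, ∂[p,q] = q − p.
The 9×27 boundary matrix has rank 8 and Smith normal form diag(1,1,1,1,1,1,1,1).

The boundary map ∂_2: C_2 → C_1 acts by ∂[p,q,r] = [q,r] − [p,r] + [p,q]. For instance
  ∂PST = ST − PT + PS,
  ∂QST = ST − QT + QS.
The resulting 27×18 matrix has rank 17, and its Smith normal form has invariant factors (1,1,1,1,1,1,1,1,1,1,1,1,1,1,1,1,1).

Computing H_k = (kernel of ∂_k) / (image of ∂_{k+1}):

  H_2: rank ker ∂_2 − rank ∂_3 = (18 − 17) − 0 = 1, and there is no ∂_3, so H_2 = Z.

H_2 ≅ Z.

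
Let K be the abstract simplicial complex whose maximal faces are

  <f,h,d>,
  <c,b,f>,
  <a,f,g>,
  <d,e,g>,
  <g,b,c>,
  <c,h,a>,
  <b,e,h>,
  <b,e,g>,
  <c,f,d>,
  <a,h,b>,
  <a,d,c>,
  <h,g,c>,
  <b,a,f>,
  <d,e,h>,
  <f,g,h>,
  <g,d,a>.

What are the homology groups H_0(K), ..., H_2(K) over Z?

Order the vertices as a < b < c < d < e < f < g < h. Listing each simplex with vertices in this order, K has dimension 2 with simplices:

  0-simplices (8): a, b, c, d, e, f, g, h
  1-simplices (24): ab, ac, ad, af, ag, ah, bc, be, bf, bg, bh, cd, cf, cg, ch, de, df, dg, dh, eg, eh, fg, fh, gh
  2-simplices (16): abf, abh, acd, ach, adg, afg, bcf, bcg, beg, beh, cdf, cgh, deg, deh, dfh, fgh

Hence C_0 ≅ Z^8, C_1 ≅ Z^24, C_2 ≅ Z^16.

Boundary ∂_1: C_1 → C_0 maps an edge to its endpoints' difference, ∂[p,q] = q − p.
The resulting 8×24 matrix has rank 7, and its Smith normal form has invariant factors (1,1,1,1,1,1,1).

Boundary ∂_2: C_2 → C_1 maps a triangle to the signed sum of its edges. For instance
  ∂afg = fg − ag + af,
  ∂cgh = gh − ch + cg.
The 24×16 boundary matrix has rank 15 and Smith normal form diag(1,1,1,1,1,1,1,1,1,1,1,1,1,1,1).

Reading off H_k = ker ∂_k / im ∂_{k+1}:

  H_0: rank C_0 − rank ∂_1 = 8 − 7 = 1, and the invariant factors of ∂_1 are all 1, so H_0 = Z.
  H_1: rank ker ∂_1 − rank ∂_2 = (24 − 7) − 15 = 2, and the invariant factors of ∂_2 are all 1, so H_1 = Z^2.
  H_2: rank ker ∂_2 − rank ∂_3 = (16 − 15) − 0 = 1, and there is no ∂_3, so H_2 = Z.

H_0 ≅ Z,  H_1 ≅ Z^2,  H_2 ≅ Z.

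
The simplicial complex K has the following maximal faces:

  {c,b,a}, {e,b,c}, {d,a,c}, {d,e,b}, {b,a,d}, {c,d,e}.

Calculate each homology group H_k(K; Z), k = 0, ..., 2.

H_0 ≅ Z,  H_1 = 0,  H_2 ≅ Z.

Take the total order a < b < c < d < e on the vertex set. Then K (dimension 2) consists of the simplices:

  0-simplices (5): a, b, c, d, e
  1-simplices (9): ab, ac, ad, bc, bd, be, cd, ce, de
  2-simplices (6): abc, abd, acd, bce, bde, cde

so the chain groups are C_0 ≅ Z^5, C_1 ≅ Z^9, C_2 ≅ Z^6.

The boundary map ∂_1: C_1 → C_0 is given by ∂[p,q] = [q] − [p]. For instance
  ∂cd = d − c.
The 5×9 boundary matrix has rank 4 and Smith normal form diag(1,1,1,1).

∂_2: C_2 → C_1 sends each 2-simplex [p,q,r] to [q,r] − [p,r] + [p,q]. For instance
  ∂bce = ce − be + bc,
  ∂abc = bc − ac + ab.
The resulting 9×6 matrix has rank 5, and its Smith normal form has invariant factors (1,1,1,1,1).

Computing H_k = (kernel of ∂_k) / (image of ∂_{k+1}):

  H_0: rank C_0 − rank ∂_1 = 5 − 4 = 1, and the invariant factors of ∂_1 are all 1, so H_0 = Z.
  H_1: rank ker ∂_1 − rank ∂_2 = (9 − 4) − 5 = 0, and the invariant factors of ∂_2 are all 1, so H_1 = 0.
  H_2: rank ker ∂_2 − rank ∂_3 = (6 − 5) − 0 = 1, and there is no ∂_3, so H_2 = Z.

As a check, the Euler characteristic is 5 − 9 + 6 = 2, which agrees with 1 − 0 + 1 = 2.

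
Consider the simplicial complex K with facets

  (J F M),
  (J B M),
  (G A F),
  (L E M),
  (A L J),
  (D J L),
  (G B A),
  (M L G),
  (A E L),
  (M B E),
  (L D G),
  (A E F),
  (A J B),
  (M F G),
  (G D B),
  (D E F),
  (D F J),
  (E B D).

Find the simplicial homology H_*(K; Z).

H_0 = Z,  H_1 = Z^2,  H_2 = Z.

Fix the vertex order A < B < D < E < F < G < J < L < M and write every simplex with vertices in increasing order. Then dim K = 2 and the simplices of K are:

  0-simplices (9): A, B, D, E, F, G, J, L, M
  1-simplices (27): AB, AE, AF, AG, AJ, AL, BD, BE, BG, BJ, BM, DE, DF, DG, DJ, DL, EF, EL, EM, FG, FJ, FM, GL, GM, JL, JM, LM
  2-simplices (18): ABG, ABJ, AEF, AEL, AFG, AJL, BDE, BDG, BEM, BJM, DEF, DFJ, DGL, DJL, ELM, FGM, FJM, GLM

giving chain groups C_0 ≅ Z^9, C_1 ≅ Z^27, C_2 ≅ Z^18.

∂_1: C_1 → C_0 sends each edge [p,q] (with p < q) to q − p.
As a 9×27 matrix over Z this has rank 8, with invariant factors (1,1,1,1,1,1,1,1).

The boundary map ∂_2: C_2 → C_1 acts by ∂[p,q,r] = [q,r] − [p,r] + [p,q]. For instance
  ∂DFJ = FJ − DJ + DF,
  ∂DEF = EF − DF + DE.
As a 27×18 matrix over Z this has rank 17, with invariant factors (1,1,1,1,1,1,1,1,1,1,1,1,1,1,1,1,1).

Now H_k = ker ∂_k / im ∂_{k+1}, so:

  H_0: rank C_0 − rank ∂_1 = 9 − 8 = 1, and the invariant factors of ∂_1 are all 1, so H_0 ≅ Z.
  H_1: rank ker ∂_1 − rank ∂_2 = (27 − 8) − 17 = 2, and the invariant factors of ∂_2 are all 1, so H_1 ≅ Z^2.
  H_2: rank ker ∂_2 − rank ∂_3 = (18 − 17) − 0 = 1, and there is no ∂_3, so H_2 ≅ Z.

As a check, the Euler characteristic is 9 − 27 + 18 = 0, which agrees with 1 − 2 + 1 = 0.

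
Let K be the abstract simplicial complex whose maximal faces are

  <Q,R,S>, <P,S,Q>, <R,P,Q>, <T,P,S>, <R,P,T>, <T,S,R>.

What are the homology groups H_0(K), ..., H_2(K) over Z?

H_0 ≅ Z,  H_1 = 0,  H_2 ≅ Z.

Take the total order P < Q < R < S < T on the vertex set. Then K (dimension 2) consists of the simplices:

  0-simplices (5): P, Q, R, S, T
  1-simplices (9): PQ, PR, PS, PT, QR, QS, RS, RT, ST
  2-simplices (6): PQR, PQS, PRT, PST, QRS, RST

so the chain groups are C_0 ≅ Z^5, C_1 ≅ Z^9, C_2 ≅ Z^6.

∂_1: C_1 → C_0 is given by ∂[p,q] = [q] − [p].
This gives a 5×9 integer matrix of rank 4; reducing to Smith normal form yields diagonal entries (1,1,1,1).

Boundary ∂_2: C_2 → C_1 acts by ∂[p,q,r] = [q,r] − [p,r] + [p,q]. For instance
  ∂PST = ST − PT + PS,
  ∂PQR = QR − PR + PQ.
The resulting 9×6 matrix has rank 5, and its Smith normal form has invariant factors (1,1,1,1,1).

Reading off H_k = ker ∂_k / im ∂_{k+1}:

  H_0: rank C_0 − rank ∂_1 = 5 − 4 = 1, and the invariant factors of ∂_1 are all 1, so H_0 = Z.
  H_1: rank ker ∂_1 − rank ∂_2 = (9 − 4) − 5 = 0, and the invariant factors of ∂_2 are all 1, so H_1 = 0.
  H_2: rank ker ∂_2 − rank ∂_3 = (6 − 5) − 0 = 1, and there is no ∂_3, so H_2 = Z.

As a check, the Euler characteristic is 5 − 9 + 6 = 2, which agrees with 1 − 0 + 1 = 2.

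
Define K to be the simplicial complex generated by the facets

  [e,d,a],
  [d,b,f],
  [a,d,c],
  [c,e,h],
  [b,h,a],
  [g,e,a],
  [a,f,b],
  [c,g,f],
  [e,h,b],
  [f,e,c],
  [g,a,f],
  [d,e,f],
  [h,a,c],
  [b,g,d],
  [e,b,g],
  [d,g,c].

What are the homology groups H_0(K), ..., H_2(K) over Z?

K has 8 vertices, 24 edges, 16 triangles.
rank ∂_0 = 0, rank ∂_1 = 7 ⇒ b_0 = 8 − 0 − 7 = 1; all invariant factors of ∂_1 are 1 so no torsion. So H_0 = Z.
rank ∂_1 = 7, rank ∂_2 = 15 ⇒ b_1 = 24 − 7 − 15 = 2; all invariant factors of ∂_2 are 1 so no torsion. So H_1 = Z^2.
rank ∂_2 = 15, rank ∂_3 = 0 ⇒ b_2 = 16 − 15 − 0 = 1. So H_2 = Z.

H_0 = Z,  H_1 = Z^2,  H_2 = Z.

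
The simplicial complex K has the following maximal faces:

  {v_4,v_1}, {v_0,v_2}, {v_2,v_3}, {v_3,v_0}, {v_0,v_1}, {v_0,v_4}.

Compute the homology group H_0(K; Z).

K has 5 vertices, 6 edges.
rank ∂_0 = 0, rank ∂_1 = 4 ⇒ b_0 = 5 − 0 − 4 = 1; all invariant factors of ∂_1 are 1 so no torsion. So H_0 = Z.

H_0 = Z.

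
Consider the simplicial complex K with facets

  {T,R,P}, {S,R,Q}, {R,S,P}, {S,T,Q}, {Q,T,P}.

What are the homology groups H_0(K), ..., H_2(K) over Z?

Take the total order P < Q < R < S < T on the vertex set. Then K (dimension 2) consists of the simplices:

  0-simplices (5): P, Q, R, S, T
  1-simplices (10): PQ, PR, PS, PT, QR, QS, QT, RS, RT, ST
  2-simplices (5): PQT, PRS, PRT, QRS, QST

Hence C_0 ≅ Z^5, C_1 ≅ Z^10, C_2 ≅ Z^5.

The boundary map ∂_1: C_1 → C_0 maps an edge to its endpoints' difference, ∂[p,q] = q − p. For instance
  ∂PR = R − P.
As a 5×10 matrix over Z this has rank 4, with invariant factors (1,1,1,1).

Boundary ∂_2: C_2 → C_1 sends each 2-simplex [p,q,r] to [q,r] − [p,r] + [p,q]. For instance
  ∂PRT = RT − PT + PR,
  ∂QST = ST − QT + QS.
This gives a 10×5 integer matrix of rank 5; reducing to Smith normal form yields diagonal entries (1,1,1,1,1).

Now H_k = ker ∂_k / im ∂_{k+1}, so:

  H_0: rank C_0 − rank ∂_1 = 5 − 4 = 1, and the invariant factors of ∂_1 are all 1, so H_0 = Z.
  H_1: rank ker ∂_1 − rank ∂_2 = (10 − 4) − 5 = 1, and the invariant factors of ∂_2 are all 1, so H_1 = Z.
  H_2: rank ker ∂_2 − rank ∂_3 = (5 − 5) − 0 = 0, and there is no ∂_3, so H_2 = 0.

As a check, the Euler characteristic is 5 − 10 + 5 = 0, which agrees with 1 − 1 + 0 = 0.

H_0 ≅ Z,  H_1 ≅ Z,  H_2 = 0.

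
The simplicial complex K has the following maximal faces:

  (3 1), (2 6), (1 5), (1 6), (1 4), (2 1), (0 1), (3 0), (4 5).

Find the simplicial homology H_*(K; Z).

H_0 = Z,  H_1 = Z^3.

We work with the vertex ordering 0 < 1 < 2 < 3 < 4 < 5 < 6. The simplices of K, each written with vertices in increasing order, are:

  0-simplices (7): [0], [1], [2], [3], [4], [5], [6]
  1-simplices (9): [0,1], [0,3], [1,2], [1,3], [1,4], [1,5], [1,6], [2,6], [4,5]

giving chain groups C_0 ≅ Z^7, C_1 ≅ Z^9.

∂_1: C_1 → C_0 maps an edge to its endpoints' difference, ∂[p,q] = q − p.
This gives a 7×9 integer matrix of rank 6; reducing to Smith normal form yields diagonal entries (1,1,1,1,1,1).

Reading off H_k = ker ∂_k / im ∂_{k+1}:

  H_0: rank C_0 − rank ∂_1 = 7 − 6 = 1, and the invariant factors of ∂_1 are all 1, so H_0 ≅ Z.
  H_1: rank ker ∂_1 − rank ∂_2 = (9 − 6) − 0 = 3, and there is no ∂_2, so H_1 ≅ Z^3.

As a check, the Euler characteristic is 7 − 9 = -2, which agrees with 1 − 3 = -2.
(K is a triangulation of a wedge of 3 circles.)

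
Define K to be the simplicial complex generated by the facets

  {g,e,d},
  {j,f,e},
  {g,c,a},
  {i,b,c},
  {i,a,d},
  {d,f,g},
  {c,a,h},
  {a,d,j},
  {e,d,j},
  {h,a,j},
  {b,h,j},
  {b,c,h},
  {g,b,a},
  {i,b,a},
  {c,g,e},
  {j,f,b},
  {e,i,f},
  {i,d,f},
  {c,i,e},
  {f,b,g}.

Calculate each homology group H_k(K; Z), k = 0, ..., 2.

H_0 = Z,  H_1 = Z ⊕ Z/2,  H_2 = 0.

We work with the vertex ordering a < b < c < d < e < f < g < h < i < j. The simplices of K, each written with vertices in increasing order, are:

  0-simplices (10): a, b, c, d, e, f, g, h, i, j
  1-simplices (30): ab, ac, ad, ag, ah, ai, aj, bc, bf, bg, bh, bi, bj, ce, cg, ch, ci, de, df, dg, di, dj, ef, eg, ei, ej, fg, fi, fj, hj
  2-simplices (20): abg, abi, acg, ach, adi, adj, ahj, bch, bci, bfg, bfj, bhj, ceg, cei, deg, dej, dfg, dfi, efi, efj

Hence C_0 ≅ Z^10, C_1 ≅ Z^30, C_2 ≅ Z^20.

∂_1: C_1 → C_0 maps an edge to its endpoints' difference, ∂[p,q] = q − p.
This gives a 10×30 integer matrix of rank 9; reducing to Smith normal form yields diagonal entries (1,1,1,1,1,1,1,1,1).

∂_2: C_2 → C_1 sends each 2-simplex [p,q,r] to [q,r] − [p,r] + [p,q]. For instance
  ∂bfg = fg − bg + bf,
  ∂bch = ch − bh + bc.
As a 30×20 matrix over Z this has rank 20, with invariant factors (1,1,1,1,1,1,1,1,1,1,1,1,1,1,1,1,1,1,1,2).

Reading off H_k = ker ∂_k / im ∂_{k+1}:

  H_0: rank C_0 − rank ∂_1 = 10 − 9 = 1, and the invariant factors of ∂_1 are all 1, so H_0 = Z.
  H_1: rank ker ∂_1 − rank ∂_2 = (30 − 9) − 20 = 1, and ∂_2 has invariant factor 2 > 1, so H_1 = Z ⊕ Z/2.
  H_2: rank ker ∂_2 − rank ∂_3 = (20 − 20) − 0 = 0, and there is no ∂_3, so H_2 = 0.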